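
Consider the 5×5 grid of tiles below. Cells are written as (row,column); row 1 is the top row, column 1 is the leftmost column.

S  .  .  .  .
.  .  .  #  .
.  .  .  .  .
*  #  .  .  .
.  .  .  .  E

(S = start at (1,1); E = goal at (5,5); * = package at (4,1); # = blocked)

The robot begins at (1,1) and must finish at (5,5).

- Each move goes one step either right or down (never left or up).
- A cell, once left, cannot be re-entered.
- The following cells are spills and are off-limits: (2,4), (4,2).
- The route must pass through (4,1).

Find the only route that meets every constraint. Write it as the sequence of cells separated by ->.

Moves only go right or down, so the column and row indices never decrease.
Route from (1,1): 4× down (reaching (5,1)), 4× right (reaching (5,5)) — 8 moves in all.
Check: all required cells visited.

(1,1) -> (2,1) -> (3,1) -> (4,1) -> (5,1) -> (5,2) -> (5,3) -> (5,4) -> (5,5)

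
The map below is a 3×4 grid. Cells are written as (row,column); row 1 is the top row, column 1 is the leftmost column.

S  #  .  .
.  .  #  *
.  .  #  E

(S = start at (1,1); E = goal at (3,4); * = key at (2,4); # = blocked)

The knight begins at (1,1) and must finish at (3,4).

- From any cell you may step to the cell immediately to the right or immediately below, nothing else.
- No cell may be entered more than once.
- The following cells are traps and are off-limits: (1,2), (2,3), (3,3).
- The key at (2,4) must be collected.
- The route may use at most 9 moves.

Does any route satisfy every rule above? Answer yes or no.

Every right/down route from (1,1) to (2,4) runs into a blocked cell, so that leg cannot be completed.

no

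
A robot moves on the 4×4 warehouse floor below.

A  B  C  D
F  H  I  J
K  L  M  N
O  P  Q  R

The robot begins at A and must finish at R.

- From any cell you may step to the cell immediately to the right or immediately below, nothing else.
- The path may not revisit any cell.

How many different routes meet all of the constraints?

20

A right/down-only route from A to R makes exactly 3 down-moves and 3 right-moves in some order.
With no other constraints that would be C(6,3) = 20 routes.
That gives 20 routes.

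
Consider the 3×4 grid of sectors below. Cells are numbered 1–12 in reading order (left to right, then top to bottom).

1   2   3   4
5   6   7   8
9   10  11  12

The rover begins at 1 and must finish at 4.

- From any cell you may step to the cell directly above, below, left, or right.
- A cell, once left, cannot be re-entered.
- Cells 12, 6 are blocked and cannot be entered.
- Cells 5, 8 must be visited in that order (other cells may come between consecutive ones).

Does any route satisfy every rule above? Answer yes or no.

yes

One route that works: 1 → 5 → 9 → 10 → 11 → 7 → 8 → 4.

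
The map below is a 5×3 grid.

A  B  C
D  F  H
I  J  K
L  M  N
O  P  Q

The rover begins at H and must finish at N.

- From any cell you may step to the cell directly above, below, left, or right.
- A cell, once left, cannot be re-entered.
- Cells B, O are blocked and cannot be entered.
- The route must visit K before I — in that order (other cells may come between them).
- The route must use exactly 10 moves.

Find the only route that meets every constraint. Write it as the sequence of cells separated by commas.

H, K, J, F, D, I, L, M, P, Q, N

The waypoints must appear in the order K, I, with no cell reused.
Route from H: down 1 to K, left 1 to J, up 1 to F, left 1 to D, down 2 to L, right 1 to M, down 1 to P, right 1 to Q, up 1 to N — 10 moves in all.
Check: order respected (K at step 1, I at step 5); 10 moves as required.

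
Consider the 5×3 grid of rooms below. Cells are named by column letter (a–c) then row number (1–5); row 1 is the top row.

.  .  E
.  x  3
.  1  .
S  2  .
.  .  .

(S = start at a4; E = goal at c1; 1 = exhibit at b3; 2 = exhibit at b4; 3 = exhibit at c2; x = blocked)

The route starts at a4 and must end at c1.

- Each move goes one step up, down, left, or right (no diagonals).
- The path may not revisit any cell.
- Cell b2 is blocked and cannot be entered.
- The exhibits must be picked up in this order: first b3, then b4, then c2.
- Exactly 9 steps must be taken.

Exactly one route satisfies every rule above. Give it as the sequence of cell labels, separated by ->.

The waypoints must appear in the order b3, b4, c2, with no cell reused.
Route from a4: up to a3, right to b3, 2× down (reaching b5), right to c5, 4× up (reaching c1) — 9 moves in all.
Check: order respected (1 at step 2, 2 at step 3, 3 at step 8); 9 moves as required.

a4 -> a3 -> b3 -> b4 -> b5 -> c5 -> c4 -> c3 -> c2 -> c1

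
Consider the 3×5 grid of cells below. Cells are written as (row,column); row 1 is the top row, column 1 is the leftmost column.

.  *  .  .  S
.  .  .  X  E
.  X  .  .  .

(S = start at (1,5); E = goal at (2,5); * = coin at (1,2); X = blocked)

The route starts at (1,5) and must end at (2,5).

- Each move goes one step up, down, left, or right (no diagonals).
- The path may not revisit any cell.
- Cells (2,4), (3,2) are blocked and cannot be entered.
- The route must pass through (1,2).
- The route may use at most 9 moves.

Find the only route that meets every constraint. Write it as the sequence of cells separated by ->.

The 9-move cap with required stops at (1,2) leaves no slack for detours.
Route from (1,5): 3× left (reaching (1,2)), down to (2,2), right to (2,3), down to (3,3), 2× right (reaching (3,5)), up to (2,5) — 9 moves in all.
Check: all required cells visited; 9 ≤ 9 moves.

(1,5) -> (1,4) -> (1,3) -> (1,2) -> (2,2) -> (2,3) -> (3,3) -> (3,4) -> (3,5) -> (2,5)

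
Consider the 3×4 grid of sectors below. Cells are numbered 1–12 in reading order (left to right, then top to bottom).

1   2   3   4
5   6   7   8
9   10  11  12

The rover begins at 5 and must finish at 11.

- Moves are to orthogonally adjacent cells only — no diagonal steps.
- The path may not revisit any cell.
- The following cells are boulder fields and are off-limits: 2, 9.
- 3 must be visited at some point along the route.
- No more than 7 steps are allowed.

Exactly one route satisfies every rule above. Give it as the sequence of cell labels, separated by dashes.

Any route must reach 3 and still end at 11 within 7 moves, so the order of the required stops is forced.
Route from 5: 2× right (reaching 7), up to 3, right to 4, 2× down (reaching 12), left to 11 — 7 moves in all.
Check: all required cells visited; 7 ≤ 7 moves.

5 - 6 - 7 - 3 - 4 - 8 - 12 - 11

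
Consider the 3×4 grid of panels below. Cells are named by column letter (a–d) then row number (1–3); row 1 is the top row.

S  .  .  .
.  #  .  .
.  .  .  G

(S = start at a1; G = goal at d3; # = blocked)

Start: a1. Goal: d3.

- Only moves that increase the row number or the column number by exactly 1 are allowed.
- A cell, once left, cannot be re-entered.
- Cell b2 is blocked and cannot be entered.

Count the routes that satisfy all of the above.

A right/down-only route from a1 to d3 makes exactly 2 down-moves and 3 right-moves in some order.
With no other constraints that would be C(5,2) = 10 routes.
Subtract routes through each blocked cell (inclusion–exclusion for overlaps): − through b2: 6 → 4.
That gives 4 routes.

4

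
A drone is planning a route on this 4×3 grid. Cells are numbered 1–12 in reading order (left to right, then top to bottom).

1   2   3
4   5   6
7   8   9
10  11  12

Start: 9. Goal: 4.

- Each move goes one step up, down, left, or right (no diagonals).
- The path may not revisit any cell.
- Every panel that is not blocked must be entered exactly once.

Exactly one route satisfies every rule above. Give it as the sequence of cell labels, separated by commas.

Need to visit all 12 open cells exactly once, starting at 9 and ending at 4.
Cell 3 has only two open neighbours (6 and 2), so the path must pass straight through it: one of those is the cell it's entered from and the other is where it exits.
Route from 9: down 1 to 12, left 2 to 10, up 1 to 7, right 1 to 8, up 1 to 5, right 1 to 6, up 1 to 3, left 2 to 1, down 1 to 4 — 11 moves in all.
Check: all 12 open cells covered.

9, 12, 11, 10, 7, 8, 5, 6, 3, 2, 1, 4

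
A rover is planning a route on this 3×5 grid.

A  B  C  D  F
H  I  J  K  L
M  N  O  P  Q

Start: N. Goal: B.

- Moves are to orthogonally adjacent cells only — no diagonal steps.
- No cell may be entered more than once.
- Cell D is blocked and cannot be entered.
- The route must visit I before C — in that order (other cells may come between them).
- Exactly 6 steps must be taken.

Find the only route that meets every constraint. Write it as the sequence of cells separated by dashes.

The waypoints must appear in the order I, C, with no cell reused.
Route from N: left 1 to M, up 1 to H, right 2 to J, up 1 to C, left 1 to B — 6 moves in all.
Check: order respected (I at step 3, C at step 5); 6 moves as required.

N - M - H - I - J - C - B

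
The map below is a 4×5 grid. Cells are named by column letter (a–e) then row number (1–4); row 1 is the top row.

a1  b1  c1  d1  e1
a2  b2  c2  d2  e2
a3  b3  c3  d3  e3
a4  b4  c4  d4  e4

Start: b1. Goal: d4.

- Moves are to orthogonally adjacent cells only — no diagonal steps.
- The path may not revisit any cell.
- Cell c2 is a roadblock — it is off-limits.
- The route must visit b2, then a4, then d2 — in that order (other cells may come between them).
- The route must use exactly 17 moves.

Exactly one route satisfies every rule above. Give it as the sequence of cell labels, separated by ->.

The waypoints must appear in the order b2, a4, d2, with no cell reused.
Route from b1: left 1 to a1, down 1 to a2, right 1 to b2, down 1 to b3, left 1 to a3, down 1 to a4, right 2 to c4, up 1 to c3, right 1 to d3, up 2 to d1, right 1 to e1, down 3 to e4, left 1 to d4 — 17 moves in all.
Check: order respected (b2 at step 3, a4 at step 6, d2 at step 11); 17 moves as required.

b1 -> a1 -> a2 -> b2 -> b3 -> a3 -> a4 -> b4 -> c4 -> c3 -> d3 -> d2 -> d1 -> e1 -> e2 -> e3 -> e4 -> d4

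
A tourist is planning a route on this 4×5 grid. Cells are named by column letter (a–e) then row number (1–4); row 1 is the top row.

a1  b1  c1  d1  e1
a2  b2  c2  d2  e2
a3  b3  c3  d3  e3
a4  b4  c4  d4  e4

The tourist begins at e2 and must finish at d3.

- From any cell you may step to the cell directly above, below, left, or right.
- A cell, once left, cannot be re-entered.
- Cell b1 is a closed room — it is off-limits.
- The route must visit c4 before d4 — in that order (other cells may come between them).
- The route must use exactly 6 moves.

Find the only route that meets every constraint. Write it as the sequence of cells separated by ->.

e2 -> d2 -> c2 -> c3 -> c4 -> d4 -> d3

The waypoints must appear in the order c4, d4, with no cell reused.
Route from e2: 2× left (reaching c2), 2× down (reaching c4), right to d4, up to d3 — 6 moves in all.
Check: order respected (c4 at step 4, d4 at step 5); 6 moves as required.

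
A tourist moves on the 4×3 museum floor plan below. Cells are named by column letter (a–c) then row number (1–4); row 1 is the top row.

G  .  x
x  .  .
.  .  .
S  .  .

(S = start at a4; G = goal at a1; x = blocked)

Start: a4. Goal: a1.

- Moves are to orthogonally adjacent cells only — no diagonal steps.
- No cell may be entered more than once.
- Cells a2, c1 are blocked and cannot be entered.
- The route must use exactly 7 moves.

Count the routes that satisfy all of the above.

Need simple routes of exactly 7 moves from a4 to a1 (Manhattan distance 3, so 2 moves are spent on a detour and 2 undoing it).
Enumerating: a4 a3 b3 c3 c2 b2 b1 a1 | a4 b4 b3 c3 c2 b2 b1 a1 | a4 b4 c4 c3 c2 b2 b1 a1 | a4 b4 c4 c3 b3 b2 b1 a1.
That gives 4 routes.

4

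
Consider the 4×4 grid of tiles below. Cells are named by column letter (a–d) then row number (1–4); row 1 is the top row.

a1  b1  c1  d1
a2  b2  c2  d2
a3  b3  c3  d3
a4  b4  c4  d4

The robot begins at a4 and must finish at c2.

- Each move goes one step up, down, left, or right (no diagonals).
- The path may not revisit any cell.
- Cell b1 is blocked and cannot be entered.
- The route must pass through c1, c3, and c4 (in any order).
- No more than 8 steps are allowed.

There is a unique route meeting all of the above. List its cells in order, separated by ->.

a4 -> b4 -> c4 -> c3 -> d3 -> d2 -> d1 -> c1 -> c2

The budget equals the shortest possible length, so every move has to be on a shortest route through the required cells.
Route from a4: 2× right (reaching c4), up to c3, right to d3, 2× up (reaching d1), left to c1, down to c2 — 8 moves in all.
Check: all required cells visited; 8 ≤ 8 moves.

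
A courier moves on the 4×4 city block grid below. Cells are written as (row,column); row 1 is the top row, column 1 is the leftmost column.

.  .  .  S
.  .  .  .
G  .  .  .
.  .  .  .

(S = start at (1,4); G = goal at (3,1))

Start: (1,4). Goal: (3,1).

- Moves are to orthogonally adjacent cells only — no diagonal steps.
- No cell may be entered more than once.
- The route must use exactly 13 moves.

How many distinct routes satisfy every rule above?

27

Need simple routes of exactly 13 moves from (1,4) to (3,1) (Manhattan distance 5, so 4 moves are spent on a detour and 4 undoing it).
Branch systematically from the start, pruning whenever the remaining move budget drops below the Manhattan distance to (3,1) or differs from it in parity. Grouping the completions by first move — via (2,4): 12; via (1,3): 15 — and summing: 12 + 15 = 27.
That gives 27 routes.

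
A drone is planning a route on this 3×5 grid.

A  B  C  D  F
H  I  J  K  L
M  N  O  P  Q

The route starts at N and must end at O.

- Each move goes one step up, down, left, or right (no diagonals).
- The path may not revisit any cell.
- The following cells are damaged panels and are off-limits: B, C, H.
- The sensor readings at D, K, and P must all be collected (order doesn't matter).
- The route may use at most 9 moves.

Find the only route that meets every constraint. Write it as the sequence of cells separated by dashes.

N - I - J - K - D - F - L - Q - P - O

Any route must reach D, K, and P and still end at O within 9 moves, so the order of the required stops is forced.
Route from N: up to I, 2× right (reaching K), up to D, right to F, 2× down (reaching Q), 2× left (reaching O) — 9 moves in all.
Check: all required cells visited; 9 ≤ 9 moves.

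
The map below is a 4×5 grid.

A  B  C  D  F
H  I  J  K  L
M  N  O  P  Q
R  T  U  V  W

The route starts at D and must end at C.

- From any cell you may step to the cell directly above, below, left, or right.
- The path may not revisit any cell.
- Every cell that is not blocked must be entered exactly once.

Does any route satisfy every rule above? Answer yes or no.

One route that works: D → F → L → Q → W → V → P → K → J → O → U → T → R → M → N → I → H → A → B → C.

yes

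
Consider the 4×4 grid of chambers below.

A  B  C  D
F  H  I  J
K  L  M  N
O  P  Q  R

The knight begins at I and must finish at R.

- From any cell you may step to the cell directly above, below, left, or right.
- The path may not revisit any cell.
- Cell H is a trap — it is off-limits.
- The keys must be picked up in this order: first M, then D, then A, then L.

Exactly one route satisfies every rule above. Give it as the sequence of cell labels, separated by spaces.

I M N J D C B A F K L P Q R

The waypoints must appear in the order M, D, A, L, with no cell reused.
Route from I: down to M, right to N, 2× up (reaching D), 3× left (reaching A), 2× down (reaching K), right to L, down to P, 2× right (reaching R) — 13 moves in all.
Check: order respected (M at step 1, D at step 4, A at step 7, L at step 10).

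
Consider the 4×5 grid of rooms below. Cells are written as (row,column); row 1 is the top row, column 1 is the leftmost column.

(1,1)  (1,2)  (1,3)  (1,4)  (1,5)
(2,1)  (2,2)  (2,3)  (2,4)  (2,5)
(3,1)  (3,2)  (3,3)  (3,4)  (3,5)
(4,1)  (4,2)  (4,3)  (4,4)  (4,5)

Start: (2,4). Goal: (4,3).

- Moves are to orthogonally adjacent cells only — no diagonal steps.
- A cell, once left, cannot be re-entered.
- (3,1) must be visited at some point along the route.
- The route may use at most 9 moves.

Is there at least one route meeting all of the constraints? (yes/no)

yes

One route that works: (2,4) → (3,4) → (3,3) → (3,2) → (3,1) → (4,1) → (4,2) → (4,3).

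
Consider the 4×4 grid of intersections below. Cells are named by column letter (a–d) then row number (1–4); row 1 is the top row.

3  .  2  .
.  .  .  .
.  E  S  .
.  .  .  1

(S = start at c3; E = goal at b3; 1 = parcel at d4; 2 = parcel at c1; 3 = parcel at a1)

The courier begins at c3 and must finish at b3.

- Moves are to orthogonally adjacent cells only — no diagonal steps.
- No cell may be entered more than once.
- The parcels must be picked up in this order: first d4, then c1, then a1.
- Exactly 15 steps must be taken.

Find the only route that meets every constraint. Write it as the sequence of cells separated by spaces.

c3 c4 d4 d3 d2 d1 c1 c2 b2 b1 a1 a2 a3 a4 b4 b3

The waypoints must appear in the order d4, c1, a1, with no cell reused.
Route from c3: down 1 to c4, right 1 to d4, up 3 to d1, left 1 to c1, down 1 to c2, left 1 to b2, up 1 to b1, left 1 to a1, down 3 to a4, right 1 to b4, up 1 to b3 — 15 moves in all.
Check: order respected (1 at step 2, 2 at step 6, 3 at step 10); 15 moves as required.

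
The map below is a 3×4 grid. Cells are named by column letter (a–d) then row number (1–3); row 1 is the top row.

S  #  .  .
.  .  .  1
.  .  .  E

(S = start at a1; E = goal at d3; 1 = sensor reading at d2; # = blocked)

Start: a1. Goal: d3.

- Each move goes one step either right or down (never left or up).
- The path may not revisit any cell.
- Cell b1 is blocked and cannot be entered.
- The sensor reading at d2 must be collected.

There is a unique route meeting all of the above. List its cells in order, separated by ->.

a1 -> a2 -> b2 -> c2 -> d2 -> d3

Moves only go right or down, so the column and row indices never decrease.
Route from a1: down 1 to a2, right 3 to d2, down 1 to d3 — 5 moves in all.
Check: all required cells visited.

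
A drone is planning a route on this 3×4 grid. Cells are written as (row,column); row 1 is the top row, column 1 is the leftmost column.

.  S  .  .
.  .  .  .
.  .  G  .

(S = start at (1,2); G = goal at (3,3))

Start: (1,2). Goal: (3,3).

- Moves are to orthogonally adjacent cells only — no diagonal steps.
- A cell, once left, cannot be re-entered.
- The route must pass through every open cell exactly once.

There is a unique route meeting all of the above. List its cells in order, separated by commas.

Need to visit all 12 open cells exactly once, starting at (1,2) and ending at (3,3).
Cell (3,1) has only two open neighbours ((2,1) and (3,2)), so the path must pass straight through it: one of those is the cell it's entered from and the other is where it exits.
Route from (1,2): left 1 to (1,1), down 2 to (3,1), right 1 to (3,2), up 1 to (2,2), right 1 to (2,3), up 1 to (1,3), right 1 to (1,4), down 2 to (3,4), left 1 to (3,3) — 11 moves in all.
Check: all 12 open cells covered.

(1,2), (1,1), (2,1), (3,1), (3,2), (2,2), (2,3), (1,3), (1,4), (2,4), (3,4), (3,3)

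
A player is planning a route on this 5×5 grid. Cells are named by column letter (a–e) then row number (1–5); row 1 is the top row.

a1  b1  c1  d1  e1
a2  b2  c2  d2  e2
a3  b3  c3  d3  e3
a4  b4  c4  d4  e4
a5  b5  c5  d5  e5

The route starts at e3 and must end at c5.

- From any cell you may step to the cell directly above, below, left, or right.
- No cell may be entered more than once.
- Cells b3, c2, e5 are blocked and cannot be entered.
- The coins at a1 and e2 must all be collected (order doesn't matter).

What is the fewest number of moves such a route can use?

Any route passes through a1 and e2 in some order between e3 and c5. Summing Manhattan distances along each leg and taking the cheapest ordering (e3 → e2 → a1 → c5) gives a lower bound of 1 + 5 + 6 = 12 moves.
A route of 12 moves achieves this: e3 → e2 → e1 → d1 → c1 → b1 → a1 → a2 → a3 → a4 → a5 → b5 → c5.
Since 12 matches the lower bound, it is optimal.

12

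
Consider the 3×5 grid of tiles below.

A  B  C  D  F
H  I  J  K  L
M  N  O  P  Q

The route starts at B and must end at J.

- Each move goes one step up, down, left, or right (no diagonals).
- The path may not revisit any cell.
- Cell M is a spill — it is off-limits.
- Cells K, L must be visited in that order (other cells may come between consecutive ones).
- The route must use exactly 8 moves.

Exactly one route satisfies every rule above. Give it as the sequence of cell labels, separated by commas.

B, C, D, K, L, Q, P, O, J

The waypoints must appear in the order K, L, with no cell reused.
Route from B: right 2 to D, down 1 to K, right 1 to L, down 1 to Q, left 2 to O, up 1 to J — 8 moves in all.
Check: order respected (K at step 3, L at step 4); 8 moves as required.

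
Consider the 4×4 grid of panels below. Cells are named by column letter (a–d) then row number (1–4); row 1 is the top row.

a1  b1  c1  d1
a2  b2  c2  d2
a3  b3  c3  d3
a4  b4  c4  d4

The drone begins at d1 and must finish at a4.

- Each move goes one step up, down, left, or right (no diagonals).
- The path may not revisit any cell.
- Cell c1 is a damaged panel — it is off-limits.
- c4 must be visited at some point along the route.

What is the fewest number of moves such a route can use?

6

Any route passes through c4 somewhere between d1 and a4. Summing Manhattan distances along the two legs (d1 → c4 → a4) gives a lower bound of 4 + 2 = 6 moves.
A route of 6 moves achieves this: d1 → d2 → d3 → d4 → c4 → b4 → a4.
Since 6 matches the lower bound, it is optimal.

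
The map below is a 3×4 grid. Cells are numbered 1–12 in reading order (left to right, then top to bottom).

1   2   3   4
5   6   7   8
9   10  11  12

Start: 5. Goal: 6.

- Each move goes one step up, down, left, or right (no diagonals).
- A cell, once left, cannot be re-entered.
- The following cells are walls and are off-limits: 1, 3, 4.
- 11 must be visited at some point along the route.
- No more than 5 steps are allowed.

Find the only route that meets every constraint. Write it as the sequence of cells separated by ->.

5 -> 9 -> 10 -> 11 -> 7 -> 6

The budget equals the shortest possible length, so every move has to be on a shortest route through the required cells.
Route from 5: down to 9, 2× right (reaching 11), up to 7, left to 6 — 5 moves in all.
Check: all required cells visited; 5 ≤ 5 moves.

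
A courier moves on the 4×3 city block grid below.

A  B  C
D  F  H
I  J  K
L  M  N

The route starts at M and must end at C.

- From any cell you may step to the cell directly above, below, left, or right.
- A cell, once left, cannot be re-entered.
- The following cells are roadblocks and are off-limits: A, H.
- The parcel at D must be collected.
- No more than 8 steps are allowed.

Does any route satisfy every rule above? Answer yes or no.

yes

One route that works: M → J → I → D → F → B → C.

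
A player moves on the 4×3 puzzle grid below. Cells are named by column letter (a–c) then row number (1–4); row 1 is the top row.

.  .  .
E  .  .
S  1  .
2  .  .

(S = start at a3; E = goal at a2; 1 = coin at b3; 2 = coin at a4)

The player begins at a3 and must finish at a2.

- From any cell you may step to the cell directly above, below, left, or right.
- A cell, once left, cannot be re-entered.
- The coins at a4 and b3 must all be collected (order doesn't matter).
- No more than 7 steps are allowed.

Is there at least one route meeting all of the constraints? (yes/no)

One route that works: a3 → a4 → b4 → b3 → b2 → a2.

yes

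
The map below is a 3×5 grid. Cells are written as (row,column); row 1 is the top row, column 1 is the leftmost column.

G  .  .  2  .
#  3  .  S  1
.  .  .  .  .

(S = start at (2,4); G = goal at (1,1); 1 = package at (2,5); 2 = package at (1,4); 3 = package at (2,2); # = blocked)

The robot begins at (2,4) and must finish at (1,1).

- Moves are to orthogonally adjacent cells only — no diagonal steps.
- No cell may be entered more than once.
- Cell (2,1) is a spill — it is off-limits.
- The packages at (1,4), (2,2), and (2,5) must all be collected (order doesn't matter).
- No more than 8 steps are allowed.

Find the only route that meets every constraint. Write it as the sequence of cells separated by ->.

Any route must reach (1,4), (2,2), and (2,5) and still end at (1,1) within 8 moves, so the order of the required stops is forced.
Route from (2,4): right to (2,5), up to (1,5), 2× left (reaching (1,3)), down to (2,3), left to (2,2), up to (1,2), left to (1,1) — 8 moves in all.
Check: all required cells visited; 8 ≤ 8 moves.

(2,4) -> (2,5) -> (1,5) -> (1,4) -> (1,3) -> (2,3) -> (2,2) -> (1,2) -> (1,1)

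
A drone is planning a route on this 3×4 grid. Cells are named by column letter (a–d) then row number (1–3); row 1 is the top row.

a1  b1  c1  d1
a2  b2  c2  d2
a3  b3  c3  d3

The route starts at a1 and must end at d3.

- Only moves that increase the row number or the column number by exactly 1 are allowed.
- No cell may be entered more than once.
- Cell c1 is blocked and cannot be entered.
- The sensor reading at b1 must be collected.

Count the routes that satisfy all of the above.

3

A right/down-only route from a1 to d3 makes exactly 2 down-moves and 3 right-moves in some order.
With no other constraints that would be C(5,2) = 10 routes.
Split at b1 and multiply the segment counts (each segment already excludes blocked cells): a1→b1: 1; b1→d3: 3; product = 3.
That gives 3 routes.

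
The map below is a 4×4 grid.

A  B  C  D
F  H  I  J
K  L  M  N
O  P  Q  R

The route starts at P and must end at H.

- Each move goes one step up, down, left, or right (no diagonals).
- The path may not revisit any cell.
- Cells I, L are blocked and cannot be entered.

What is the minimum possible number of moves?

4

The Manhattan distance from P to H is |4−2| + |2−2| = 2, so at least 2 moves are needed.
That bound ignores the blocked cells. Measuring each leg by the fewest moves that actually steer around them (P→H: 4) raises the lower bound to 4.
A route of 4 moves exists: P → O → K → F → H.
Since 4 matches that lower bound, it is optimal.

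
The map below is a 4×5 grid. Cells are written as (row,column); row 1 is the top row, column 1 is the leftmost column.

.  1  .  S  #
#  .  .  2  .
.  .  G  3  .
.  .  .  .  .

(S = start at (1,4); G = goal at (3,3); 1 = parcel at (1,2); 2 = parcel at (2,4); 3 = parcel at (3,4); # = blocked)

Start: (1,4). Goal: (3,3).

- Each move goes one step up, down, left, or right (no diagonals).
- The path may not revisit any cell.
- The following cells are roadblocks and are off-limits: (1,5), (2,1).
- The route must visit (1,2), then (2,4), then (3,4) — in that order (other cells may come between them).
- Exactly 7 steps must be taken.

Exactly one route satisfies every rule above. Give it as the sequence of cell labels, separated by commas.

(1,4), (1,3), (1,2), (2,2), (2,3), (2,4), (3,4), (3,3)

The waypoints must appear in the order (1,2), (2,4), (3,4), with no cell reused.
Route from (1,4): left 2 to (1,2), down 1 to (2,2), right 2 to (2,4), down 1 to (3,4), left 1 to (3,3) — 7 moves in all.
Check: order respected (1 at step 2, 2 at step 5, 3 at step 6); 7 moves as required.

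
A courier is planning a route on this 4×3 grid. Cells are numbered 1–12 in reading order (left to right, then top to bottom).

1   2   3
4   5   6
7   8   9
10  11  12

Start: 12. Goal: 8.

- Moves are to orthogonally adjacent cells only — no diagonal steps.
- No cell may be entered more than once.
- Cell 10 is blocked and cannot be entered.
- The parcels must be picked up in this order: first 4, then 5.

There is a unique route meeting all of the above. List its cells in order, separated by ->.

12 -> 9 -> 6 -> 3 -> 2 -> 1 -> 4 -> 5 -> 8

The waypoints must appear in the order 4, 5, with no cell reused.
Route from 12: 3× up (reaching 3), 2× left (reaching 1), down to 4, right to 5, down to 8 — 8 moves in all.
Check: order respected (4 at step 6, 5 at step 7).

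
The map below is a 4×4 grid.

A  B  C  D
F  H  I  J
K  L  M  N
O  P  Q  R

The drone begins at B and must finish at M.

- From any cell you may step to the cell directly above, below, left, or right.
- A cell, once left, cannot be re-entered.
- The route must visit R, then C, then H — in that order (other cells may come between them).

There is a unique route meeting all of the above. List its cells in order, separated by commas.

B, A, F, K, O, P, Q, R, N, J, D, C, I, H, L, M

The waypoints must appear in the order R, C, H, with no cell reused.
Route from B: left 1 to A, down 3 to O, right 3 to R, up 3 to D, left 1 to C, down 1 to I, left 1 to H, down 1 to L, right 1 to M — 15 moves in all.
Check: order respected (R at step 7, C at step 11, H at step 13).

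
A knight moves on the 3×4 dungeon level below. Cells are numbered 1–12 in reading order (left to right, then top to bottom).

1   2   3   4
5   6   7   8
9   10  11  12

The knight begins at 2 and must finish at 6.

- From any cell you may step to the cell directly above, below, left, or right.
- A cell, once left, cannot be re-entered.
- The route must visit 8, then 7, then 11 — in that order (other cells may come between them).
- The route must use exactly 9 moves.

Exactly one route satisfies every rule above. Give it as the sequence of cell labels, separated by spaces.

The waypoints must appear in the order 8, 7, 11, with no cell reused.
Route from 2: 2× right (reaching 4), down to 8, left to 7, down to 11, 2× left (reaching 9), up to 5, right to 6 — 9 moves in all.
Check: order respected (8 at step 3, 7 at step 4, 11 at step 5); 9 moves as required.

2 3 4 8 7 11 10 9 5 6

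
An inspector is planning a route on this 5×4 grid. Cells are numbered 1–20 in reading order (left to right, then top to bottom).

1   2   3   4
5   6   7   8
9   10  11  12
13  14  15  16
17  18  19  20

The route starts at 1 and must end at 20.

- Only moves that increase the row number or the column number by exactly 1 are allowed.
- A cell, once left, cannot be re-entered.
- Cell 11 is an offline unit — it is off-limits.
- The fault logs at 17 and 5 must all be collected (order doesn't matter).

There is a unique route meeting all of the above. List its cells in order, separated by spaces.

Moves only go right or down, so the column and row indices never decrease.
Route from 1: down 4 to 17, right 3 to 20 — 7 moves in all.
Check: all required cells visited.

1 5 9 13 17 18 19 20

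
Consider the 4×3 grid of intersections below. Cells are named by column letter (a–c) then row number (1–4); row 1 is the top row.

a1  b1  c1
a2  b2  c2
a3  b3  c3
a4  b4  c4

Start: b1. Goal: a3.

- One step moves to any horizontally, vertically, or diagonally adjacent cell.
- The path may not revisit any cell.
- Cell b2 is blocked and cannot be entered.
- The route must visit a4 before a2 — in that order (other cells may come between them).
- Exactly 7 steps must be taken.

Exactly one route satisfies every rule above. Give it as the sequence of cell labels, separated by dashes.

b1 - c2 - c3 - b4 - a4 - b3 - a2 - a3

The waypoints must appear in the order a4, a2, with no cell reused.
Route from b1: down-right 1 to c2, down 1 to c3, down-left 1 to b4, left 1 to a4, up-right 1 to b3, up-left 1 to a2, down 1 to a3 — 7 moves in all.
Check: order respected (a4 at step 4, a2 at step 6); 7 moves as required.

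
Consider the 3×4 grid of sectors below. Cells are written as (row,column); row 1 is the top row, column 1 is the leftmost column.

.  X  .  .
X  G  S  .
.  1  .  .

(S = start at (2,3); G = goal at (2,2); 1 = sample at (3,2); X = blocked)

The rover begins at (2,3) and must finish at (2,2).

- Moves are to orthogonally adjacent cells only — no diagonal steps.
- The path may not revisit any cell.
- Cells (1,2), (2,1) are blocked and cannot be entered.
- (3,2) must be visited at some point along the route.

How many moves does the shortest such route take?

3

Any route passes through (3,2) somewhere between (2,3) and (2,2). Summing Manhattan distances along the two legs ((2,3) → (3,2) → (2,2)) gives a lower bound of 2 + 1 = 3 moves.
A route of 3 moves achieves this: (2,3) → (3,3) → (3,2) → (2,2).
Since 3 matches the lower bound, it is optimal.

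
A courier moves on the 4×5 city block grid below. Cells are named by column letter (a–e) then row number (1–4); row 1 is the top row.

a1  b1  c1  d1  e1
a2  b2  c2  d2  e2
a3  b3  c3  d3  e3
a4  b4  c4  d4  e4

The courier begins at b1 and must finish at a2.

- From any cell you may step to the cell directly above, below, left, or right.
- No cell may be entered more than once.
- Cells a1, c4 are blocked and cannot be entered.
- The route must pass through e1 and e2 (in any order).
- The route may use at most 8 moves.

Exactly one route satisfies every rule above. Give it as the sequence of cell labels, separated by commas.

The budget equals the shortest possible length, so every move has to be on a shortest route through the required cells.
Route from b1: right 3 to e1, down 1 to e2, left 4 to a2 — 8 moves in all.
Check: all required cells visited; 8 ≤ 8 moves.

b1, c1, d1, e1, e2, d2, c2, b2, a2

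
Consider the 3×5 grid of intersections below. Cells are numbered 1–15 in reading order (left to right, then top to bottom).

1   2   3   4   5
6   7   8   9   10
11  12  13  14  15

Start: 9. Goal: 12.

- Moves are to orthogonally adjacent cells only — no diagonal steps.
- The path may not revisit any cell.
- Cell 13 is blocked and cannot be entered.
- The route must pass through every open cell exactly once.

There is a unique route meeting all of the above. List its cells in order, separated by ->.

Need to visit all 14 open cells exactly once, starting at 9 and ending at 12.
Cell 11 has only two open neighbours (6 and 12), so the path must pass straight through it: one of those is the cell it's entered from and the other is where it exits.
Route from 9: down to 14, right to 15, 2× up (reaching 5), 2× left (reaching 3), down to 8, left to 7, up to 2, left to 1, 2× down (reaching 11), right to 12 — 13 moves in all.
Check: all 14 open cells covered.

9 -> 14 -> 15 -> 10 -> 5 -> 4 -> 3 -> 8 -> 7 -> 2 -> 1 -> 6 -> 11 -> 12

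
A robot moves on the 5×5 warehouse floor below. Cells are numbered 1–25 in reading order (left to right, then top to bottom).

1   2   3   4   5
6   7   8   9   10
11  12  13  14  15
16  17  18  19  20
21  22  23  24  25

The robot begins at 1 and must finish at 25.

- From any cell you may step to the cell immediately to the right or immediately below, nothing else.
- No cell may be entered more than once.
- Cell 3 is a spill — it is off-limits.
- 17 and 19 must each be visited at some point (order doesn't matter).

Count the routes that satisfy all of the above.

8

A right/down-only route from 1 to 25 makes exactly 4 down-moves and 4 right-moves in some order.
With no other constraints that would be C(8,4) = 70 routes.
A monotone route can only reach the required cells in the order 17, 19, so split there and multiply the segment counts (each segment already excludes blocked cells): 1→17: 4; 17→19: 1; 19→25: 2; product = 8.
That gives 8 routes.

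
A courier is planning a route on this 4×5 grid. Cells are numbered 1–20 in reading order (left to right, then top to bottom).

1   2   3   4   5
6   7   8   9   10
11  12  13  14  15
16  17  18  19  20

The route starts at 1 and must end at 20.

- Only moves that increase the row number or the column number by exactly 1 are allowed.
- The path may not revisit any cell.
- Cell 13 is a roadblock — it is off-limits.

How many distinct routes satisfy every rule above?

17

A right/down-only route from 1 to 20 makes exactly 3 down-moves and 4 right-moves in some order.
With no other constraints that would be C(7,3) = 35 routes.
Subtract routes through each blocked cell (inclusion–exclusion for overlaps): − through 13: 18 → 17.
That gives 17 routes.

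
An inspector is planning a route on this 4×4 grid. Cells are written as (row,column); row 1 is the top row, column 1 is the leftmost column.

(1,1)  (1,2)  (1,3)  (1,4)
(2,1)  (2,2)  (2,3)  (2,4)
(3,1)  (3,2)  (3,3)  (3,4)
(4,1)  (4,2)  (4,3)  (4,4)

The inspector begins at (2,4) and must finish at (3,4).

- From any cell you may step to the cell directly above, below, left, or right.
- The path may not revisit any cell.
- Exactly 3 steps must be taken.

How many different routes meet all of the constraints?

Need simple routes of exactly 3 moves from (2,4) to (3,4) (Manhattan distance 1, so 1 moves are spent on a detour and 1 undoing it).
Enumerating: (2,4) (2,3) (3,3) (3,4).
That gives 1 route.

1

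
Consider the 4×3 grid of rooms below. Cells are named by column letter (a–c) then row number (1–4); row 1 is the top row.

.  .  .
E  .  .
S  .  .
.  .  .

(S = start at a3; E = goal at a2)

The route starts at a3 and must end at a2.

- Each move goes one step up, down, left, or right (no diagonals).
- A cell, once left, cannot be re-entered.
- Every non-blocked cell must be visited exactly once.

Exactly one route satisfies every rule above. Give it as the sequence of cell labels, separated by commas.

Need to visit all 12 open cells exactly once, starting at a3 and ending at a2.
Route from a3: down 1 to a4, right 2 to c4, up 1 to c3, left 1 to b3, up 1 to b2, right 1 to c2, up 1 to c1, left 2 to a1, down 1 to a2 — 11 moves in all.
Check: all 12 open cells covered.

a3, a4, b4, c4, c3, b3, b2, c2, c1, b1, a1, a2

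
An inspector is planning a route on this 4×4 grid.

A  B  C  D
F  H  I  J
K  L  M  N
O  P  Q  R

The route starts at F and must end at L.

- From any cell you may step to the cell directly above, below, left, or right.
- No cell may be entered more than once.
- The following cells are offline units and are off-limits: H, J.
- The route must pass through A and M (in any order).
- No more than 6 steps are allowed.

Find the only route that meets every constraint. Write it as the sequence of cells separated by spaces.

The budget equals the shortest possible length, so every move has to be on a shortest route through the required cells.
Route from F: up 1 to A, right 2 to C, down 2 to M, left 1 to L — 6 moves in all.
Check: all required cells visited; 6 ≤ 6 moves.

F A B C I M L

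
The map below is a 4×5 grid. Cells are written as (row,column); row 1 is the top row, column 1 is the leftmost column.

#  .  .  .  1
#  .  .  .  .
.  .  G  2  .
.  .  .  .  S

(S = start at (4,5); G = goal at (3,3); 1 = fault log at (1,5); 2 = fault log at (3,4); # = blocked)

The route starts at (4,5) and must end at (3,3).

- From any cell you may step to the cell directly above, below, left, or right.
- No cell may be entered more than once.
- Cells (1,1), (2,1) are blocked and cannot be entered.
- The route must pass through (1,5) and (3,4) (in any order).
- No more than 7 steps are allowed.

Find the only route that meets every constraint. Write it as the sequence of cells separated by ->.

(4,5) -> (3,5) -> (2,5) -> (1,5) -> (1,4) -> (2,4) -> (3,4) -> (3,3)

The 7-move cap with required stops at (1,5), (3,4) leaves no slack for detours.
Route from (4,5): up 3 to (1,5), left 1 to (1,4), down 2 to (3,4), left 1 to (3,3) — 7 moves in all.
Check: all required cells visited; 7 ≤ 7 moves.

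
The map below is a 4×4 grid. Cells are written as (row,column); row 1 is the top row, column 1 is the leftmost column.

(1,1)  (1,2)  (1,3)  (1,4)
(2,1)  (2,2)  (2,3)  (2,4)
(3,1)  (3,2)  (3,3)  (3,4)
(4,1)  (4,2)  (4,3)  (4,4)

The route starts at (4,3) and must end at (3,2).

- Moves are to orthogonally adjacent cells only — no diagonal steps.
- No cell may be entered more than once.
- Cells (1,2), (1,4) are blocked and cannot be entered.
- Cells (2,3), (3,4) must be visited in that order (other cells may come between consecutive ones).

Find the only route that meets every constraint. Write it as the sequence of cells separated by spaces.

The waypoints must appear in the order (2,3), (3,4), with no cell reused.
Route from (4,3): 2× left (reaching (4,1)), 2× up (reaching (2,1)), 3× right (reaching (2,4)), down to (3,4), 2× left (reaching (3,2)) — 10 moves in all.
Check: order respected ((2,3) at step 6, (3,4) at step 8).

(4,3) (4,2) (4,1) (3,1) (2,1) (2,2) (2,3) (2,4) (3,4) (3,3) (3,2)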